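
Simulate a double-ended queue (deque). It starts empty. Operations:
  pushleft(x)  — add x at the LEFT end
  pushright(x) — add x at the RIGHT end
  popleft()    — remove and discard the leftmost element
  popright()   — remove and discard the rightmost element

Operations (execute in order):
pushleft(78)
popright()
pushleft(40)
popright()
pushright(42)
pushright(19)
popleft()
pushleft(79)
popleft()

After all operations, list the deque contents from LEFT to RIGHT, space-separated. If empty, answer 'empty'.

pushleft(78): [78]
popright(): []
pushleft(40): [40]
popright(): []
pushright(42): [42]
pushright(19): [42, 19]
popleft(): [19]
pushleft(79): [79, 19]
popleft(): [19]

Answer: 19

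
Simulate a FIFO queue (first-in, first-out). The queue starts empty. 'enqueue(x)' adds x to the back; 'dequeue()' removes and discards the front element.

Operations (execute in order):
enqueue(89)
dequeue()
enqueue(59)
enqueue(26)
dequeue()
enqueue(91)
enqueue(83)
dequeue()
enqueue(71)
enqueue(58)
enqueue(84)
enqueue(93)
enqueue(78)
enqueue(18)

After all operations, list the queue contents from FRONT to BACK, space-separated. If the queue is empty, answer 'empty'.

Answer: 91 83 71 58 84 93 78 18

Derivation:
enqueue(89): [89]
dequeue(): []
enqueue(59): [59]
enqueue(26): [59, 26]
dequeue(): [26]
enqueue(91): [26, 91]
enqueue(83): [26, 91, 83]
dequeue(): [91, 83]
enqueue(71): [91, 83, 71]
enqueue(58): [91, 83, 71, 58]
enqueue(84): [91, 83, 71, 58, 84]
enqueue(93): [91, 83, 71, 58, 84, 93]
enqueue(78): [91, 83, 71, 58, 84, 93, 78]
enqueue(18): [91, 83, 71, 58, 84, 93, 78, 18]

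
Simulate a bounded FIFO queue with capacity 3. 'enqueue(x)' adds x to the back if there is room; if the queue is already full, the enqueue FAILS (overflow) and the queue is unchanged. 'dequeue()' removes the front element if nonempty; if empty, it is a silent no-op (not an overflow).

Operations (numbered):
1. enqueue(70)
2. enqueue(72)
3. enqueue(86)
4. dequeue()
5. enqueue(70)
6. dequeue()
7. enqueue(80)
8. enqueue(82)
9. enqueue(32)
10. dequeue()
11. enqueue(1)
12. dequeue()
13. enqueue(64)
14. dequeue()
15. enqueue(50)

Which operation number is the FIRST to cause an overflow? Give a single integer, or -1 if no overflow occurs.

Answer: 8

Derivation:
1. enqueue(70): size=1
2. enqueue(72): size=2
3. enqueue(86): size=3
4. dequeue(): size=2
5. enqueue(70): size=3
6. dequeue(): size=2
7. enqueue(80): size=3
8. enqueue(82): size=3=cap → OVERFLOW (fail)
9. enqueue(32): size=3=cap → OVERFLOW (fail)
10. dequeue(): size=2
11. enqueue(1): size=3
12. dequeue(): size=2
13. enqueue(64): size=3
14. dequeue(): size=2
15. enqueue(50): size=3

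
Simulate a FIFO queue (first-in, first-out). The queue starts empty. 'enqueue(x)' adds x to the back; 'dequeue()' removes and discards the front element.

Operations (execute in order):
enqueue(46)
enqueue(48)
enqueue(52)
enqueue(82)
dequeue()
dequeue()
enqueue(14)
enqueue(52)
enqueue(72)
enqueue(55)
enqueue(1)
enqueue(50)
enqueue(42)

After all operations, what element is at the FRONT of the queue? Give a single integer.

Answer: 52

Derivation:
enqueue(46): queue = [46]
enqueue(48): queue = [46, 48]
enqueue(52): queue = [46, 48, 52]
enqueue(82): queue = [46, 48, 52, 82]
dequeue(): queue = [48, 52, 82]
dequeue(): queue = [52, 82]
enqueue(14): queue = [52, 82, 14]
enqueue(52): queue = [52, 82, 14, 52]
enqueue(72): queue = [52, 82, 14, 52, 72]
enqueue(55): queue = [52, 82, 14, 52, 72, 55]
enqueue(1): queue = [52, 82, 14, 52, 72, 55, 1]
enqueue(50): queue = [52, 82, 14, 52, 72, 55, 1, 50]
enqueue(42): queue = [52, 82, 14, 52, 72, 55, 1, 50, 42]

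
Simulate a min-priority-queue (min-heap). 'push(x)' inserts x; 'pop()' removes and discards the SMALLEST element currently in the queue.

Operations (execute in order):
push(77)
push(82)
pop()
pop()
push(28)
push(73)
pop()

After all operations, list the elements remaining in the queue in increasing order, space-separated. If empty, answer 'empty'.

push(77): heap contents = [77]
push(82): heap contents = [77, 82]
pop() → 77: heap contents = [82]
pop() → 82: heap contents = []
push(28): heap contents = [28]
push(73): heap contents = [28, 73]
pop() → 28: heap contents = [73]

Answer: 73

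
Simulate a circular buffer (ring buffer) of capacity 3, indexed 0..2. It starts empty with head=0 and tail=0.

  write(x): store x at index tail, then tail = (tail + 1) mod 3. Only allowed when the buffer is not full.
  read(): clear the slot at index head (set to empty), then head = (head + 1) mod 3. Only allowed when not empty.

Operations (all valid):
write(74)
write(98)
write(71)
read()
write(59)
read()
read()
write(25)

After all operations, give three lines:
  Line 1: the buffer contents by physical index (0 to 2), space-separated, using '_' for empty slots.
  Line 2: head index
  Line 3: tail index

Answer: 59 25 _
0
2

Derivation:
write(74): buf=[74 _ _], head=0, tail=1, size=1
write(98): buf=[74 98 _], head=0, tail=2, size=2
write(71): buf=[74 98 71], head=0, tail=0, size=3
read(): buf=[_ 98 71], head=1, tail=0, size=2
write(59): buf=[59 98 71], head=1, tail=1, size=3
read(): buf=[59 _ 71], head=2, tail=1, size=2
read(): buf=[59 _ _], head=0, tail=1, size=1
write(25): buf=[59 25 _], head=0, tail=2, size=2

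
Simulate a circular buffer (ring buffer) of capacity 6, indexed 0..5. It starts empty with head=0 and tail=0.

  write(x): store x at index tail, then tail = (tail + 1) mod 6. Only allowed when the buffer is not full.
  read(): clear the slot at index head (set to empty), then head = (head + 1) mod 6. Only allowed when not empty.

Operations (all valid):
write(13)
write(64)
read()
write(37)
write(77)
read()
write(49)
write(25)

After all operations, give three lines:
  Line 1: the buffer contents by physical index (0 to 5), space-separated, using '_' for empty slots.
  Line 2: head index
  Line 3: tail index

Answer: _ _ 37 77 49 25
2
0

Derivation:
write(13): buf=[13 _ _ _ _ _], head=0, tail=1, size=1
write(64): buf=[13 64 _ _ _ _], head=0, tail=2, size=2
read(): buf=[_ 64 _ _ _ _], head=1, tail=2, size=1
write(37): buf=[_ 64 37 _ _ _], head=1, tail=3, size=2
write(77): buf=[_ 64 37 77 _ _], head=1, tail=4, size=3
read(): buf=[_ _ 37 77 _ _], head=2, tail=4, size=2
write(49): buf=[_ _ 37 77 49 _], head=2, tail=5, size=3
write(25): buf=[_ _ 37 77 49 25], head=2, tail=0, size=4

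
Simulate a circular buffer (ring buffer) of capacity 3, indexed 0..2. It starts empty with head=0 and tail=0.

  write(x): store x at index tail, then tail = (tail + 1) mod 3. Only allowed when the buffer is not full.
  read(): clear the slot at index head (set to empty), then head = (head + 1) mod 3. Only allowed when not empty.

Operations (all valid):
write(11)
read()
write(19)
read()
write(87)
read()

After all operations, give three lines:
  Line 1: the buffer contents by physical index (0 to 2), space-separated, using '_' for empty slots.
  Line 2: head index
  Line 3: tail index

write(11): buf=[11 _ _], head=0, tail=1, size=1
read(): buf=[_ _ _], head=1, tail=1, size=0
write(19): buf=[_ 19 _], head=1, tail=2, size=1
read(): buf=[_ _ _], head=2, tail=2, size=0
write(87): buf=[_ _ 87], head=2, tail=0, size=1
read(): buf=[_ _ _], head=0, tail=0, size=0

Answer: _ _ _
0
0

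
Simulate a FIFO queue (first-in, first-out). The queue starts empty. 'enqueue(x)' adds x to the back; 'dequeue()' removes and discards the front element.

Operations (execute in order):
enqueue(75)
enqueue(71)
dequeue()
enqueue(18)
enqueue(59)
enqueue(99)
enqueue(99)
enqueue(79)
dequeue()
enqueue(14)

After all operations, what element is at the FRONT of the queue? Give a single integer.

enqueue(75): queue = [75]
enqueue(71): queue = [75, 71]
dequeue(): queue = [71]
enqueue(18): queue = [71, 18]
enqueue(59): queue = [71, 18, 59]
enqueue(99): queue = [71, 18, 59, 99]
enqueue(99): queue = [71, 18, 59, 99, 99]
enqueue(79): queue = [71, 18, 59, 99, 99, 79]
dequeue(): queue = [18, 59, 99, 99, 79]
enqueue(14): queue = [18, 59, 99, 99, 79, 14]

Answer: 18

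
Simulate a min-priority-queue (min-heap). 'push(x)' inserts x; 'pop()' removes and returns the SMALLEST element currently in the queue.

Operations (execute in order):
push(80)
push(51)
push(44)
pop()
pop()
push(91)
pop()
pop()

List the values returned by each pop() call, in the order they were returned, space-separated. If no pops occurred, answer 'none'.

push(80): heap contents = [80]
push(51): heap contents = [51, 80]
push(44): heap contents = [44, 51, 80]
pop() → 44: heap contents = [51, 80]
pop() → 51: heap contents = [80]
push(91): heap contents = [80, 91]
pop() → 80: heap contents = [91]
pop() → 91: heap contents = []

Answer: 44 51 80 91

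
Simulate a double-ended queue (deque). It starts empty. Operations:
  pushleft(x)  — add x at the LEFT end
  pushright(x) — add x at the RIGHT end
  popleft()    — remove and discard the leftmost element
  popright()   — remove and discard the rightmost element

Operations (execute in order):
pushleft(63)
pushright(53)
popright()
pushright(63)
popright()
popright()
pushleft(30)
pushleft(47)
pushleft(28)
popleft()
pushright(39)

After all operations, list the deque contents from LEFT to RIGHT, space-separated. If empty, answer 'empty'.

pushleft(63): [63]
pushright(53): [63, 53]
popright(): [63]
pushright(63): [63, 63]
popright(): [63]
popright(): []
pushleft(30): [30]
pushleft(47): [47, 30]
pushleft(28): [28, 47, 30]
popleft(): [47, 30]
pushright(39): [47, 30, 39]

Answer: 47 30 39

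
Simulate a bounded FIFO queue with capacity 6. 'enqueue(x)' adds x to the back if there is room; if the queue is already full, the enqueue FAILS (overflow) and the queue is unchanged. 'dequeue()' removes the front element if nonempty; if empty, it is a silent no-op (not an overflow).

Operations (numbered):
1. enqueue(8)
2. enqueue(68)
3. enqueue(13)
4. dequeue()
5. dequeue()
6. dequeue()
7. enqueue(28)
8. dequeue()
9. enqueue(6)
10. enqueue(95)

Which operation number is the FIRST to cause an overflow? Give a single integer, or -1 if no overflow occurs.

Answer: -1

Derivation:
1. enqueue(8): size=1
2. enqueue(68): size=2
3. enqueue(13): size=3
4. dequeue(): size=2
5. dequeue(): size=1
6. dequeue(): size=0
7. enqueue(28): size=1
8. dequeue(): size=0
9. enqueue(6): size=1
10. enqueue(95): size=2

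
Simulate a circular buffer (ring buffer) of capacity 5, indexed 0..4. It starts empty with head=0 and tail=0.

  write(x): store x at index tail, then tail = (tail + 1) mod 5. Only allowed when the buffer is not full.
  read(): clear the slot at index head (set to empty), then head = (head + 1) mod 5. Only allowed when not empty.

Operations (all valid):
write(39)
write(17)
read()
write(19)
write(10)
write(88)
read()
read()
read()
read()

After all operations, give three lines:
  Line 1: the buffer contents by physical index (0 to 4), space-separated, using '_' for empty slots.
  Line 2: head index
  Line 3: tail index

write(39): buf=[39 _ _ _ _], head=0, tail=1, size=1
write(17): buf=[39 17 _ _ _], head=0, tail=2, size=2
read(): buf=[_ 17 _ _ _], head=1, tail=2, size=1
write(19): buf=[_ 17 19 _ _], head=1, tail=3, size=2
write(10): buf=[_ 17 19 10 _], head=1, tail=4, size=3
write(88): buf=[_ 17 19 10 88], head=1, tail=0, size=4
read(): buf=[_ _ 19 10 88], head=2, tail=0, size=3
read(): buf=[_ _ _ 10 88], head=3, tail=0, size=2
read(): buf=[_ _ _ _ 88], head=4, tail=0, size=1
read(): buf=[_ _ _ _ _], head=0, tail=0, size=0

Answer: _ _ _ _ _
0
0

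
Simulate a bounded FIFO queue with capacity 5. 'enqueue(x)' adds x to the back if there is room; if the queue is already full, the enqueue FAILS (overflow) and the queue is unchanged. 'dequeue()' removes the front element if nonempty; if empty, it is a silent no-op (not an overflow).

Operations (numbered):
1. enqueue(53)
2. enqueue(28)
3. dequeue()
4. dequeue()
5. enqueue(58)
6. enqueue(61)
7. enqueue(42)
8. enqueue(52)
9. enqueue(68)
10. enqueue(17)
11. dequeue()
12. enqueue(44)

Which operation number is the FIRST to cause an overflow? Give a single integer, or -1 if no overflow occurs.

1. enqueue(53): size=1
2. enqueue(28): size=2
3. dequeue(): size=1
4. dequeue(): size=0
5. enqueue(58): size=1
6. enqueue(61): size=2
7. enqueue(42): size=3
8. enqueue(52): size=4
9. enqueue(68): size=5
10. enqueue(17): size=5=cap → OVERFLOW (fail)
11. dequeue(): size=4
12. enqueue(44): size=5

Answer: 10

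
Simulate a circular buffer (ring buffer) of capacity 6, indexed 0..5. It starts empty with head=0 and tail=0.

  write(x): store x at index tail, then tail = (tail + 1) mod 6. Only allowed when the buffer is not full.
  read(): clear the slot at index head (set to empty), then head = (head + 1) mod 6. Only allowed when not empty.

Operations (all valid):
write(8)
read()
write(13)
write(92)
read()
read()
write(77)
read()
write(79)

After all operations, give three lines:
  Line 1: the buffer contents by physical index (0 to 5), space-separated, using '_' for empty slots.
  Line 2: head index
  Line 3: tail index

write(8): buf=[8 _ _ _ _ _], head=0, tail=1, size=1
read(): buf=[_ _ _ _ _ _], head=1, tail=1, size=0
write(13): buf=[_ 13 _ _ _ _], head=1, tail=2, size=1
write(92): buf=[_ 13 92 _ _ _], head=1, tail=3, size=2
read(): buf=[_ _ 92 _ _ _], head=2, tail=3, size=1
read(): buf=[_ _ _ _ _ _], head=3, tail=3, size=0
write(77): buf=[_ _ _ 77 _ _], head=3, tail=4, size=1
read(): buf=[_ _ _ _ _ _], head=4, tail=4, size=0
write(79): buf=[_ _ _ _ 79 _], head=4, tail=5, size=1

Answer: _ _ _ _ 79 _
4
5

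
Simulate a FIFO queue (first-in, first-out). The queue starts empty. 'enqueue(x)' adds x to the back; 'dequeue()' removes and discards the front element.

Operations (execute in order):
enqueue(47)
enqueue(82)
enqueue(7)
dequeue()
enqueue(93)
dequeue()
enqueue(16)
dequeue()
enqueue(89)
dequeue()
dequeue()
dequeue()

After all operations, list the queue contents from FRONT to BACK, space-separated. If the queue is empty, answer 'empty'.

Answer: empty

Derivation:
enqueue(47): [47]
enqueue(82): [47, 82]
enqueue(7): [47, 82, 7]
dequeue(): [82, 7]
enqueue(93): [82, 7, 93]
dequeue(): [7, 93]
enqueue(16): [7, 93, 16]
dequeue(): [93, 16]
enqueue(89): [93, 16, 89]
dequeue(): [16, 89]
dequeue(): [89]
dequeue(): []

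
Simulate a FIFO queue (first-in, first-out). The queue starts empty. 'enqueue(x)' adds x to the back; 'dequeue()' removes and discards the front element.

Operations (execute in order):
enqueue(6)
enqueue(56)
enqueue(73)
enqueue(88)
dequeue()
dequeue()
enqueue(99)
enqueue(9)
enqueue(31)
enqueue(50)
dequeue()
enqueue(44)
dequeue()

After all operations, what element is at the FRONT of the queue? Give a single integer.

enqueue(6): queue = [6]
enqueue(56): queue = [6, 56]
enqueue(73): queue = [6, 56, 73]
enqueue(88): queue = [6, 56, 73, 88]
dequeue(): queue = [56, 73, 88]
dequeue(): queue = [73, 88]
enqueue(99): queue = [73, 88, 99]
enqueue(9): queue = [73, 88, 99, 9]
enqueue(31): queue = [73, 88, 99, 9, 31]
enqueue(50): queue = [73, 88, 99, 9, 31, 50]
dequeue(): queue = [88, 99, 9, 31, 50]
enqueue(44): queue = [88, 99, 9, 31, 50, 44]
dequeue(): queue = [99, 9, 31, 50, 44]

Answer: 99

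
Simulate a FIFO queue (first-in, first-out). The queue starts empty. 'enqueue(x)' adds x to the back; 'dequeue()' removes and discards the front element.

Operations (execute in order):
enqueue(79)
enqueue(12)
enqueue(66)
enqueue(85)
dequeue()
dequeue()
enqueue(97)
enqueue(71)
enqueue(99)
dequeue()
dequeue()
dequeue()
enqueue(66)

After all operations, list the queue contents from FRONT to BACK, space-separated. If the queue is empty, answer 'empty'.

enqueue(79): [79]
enqueue(12): [79, 12]
enqueue(66): [79, 12, 66]
enqueue(85): [79, 12, 66, 85]
dequeue(): [12, 66, 85]
dequeue(): [66, 85]
enqueue(97): [66, 85, 97]
enqueue(71): [66, 85, 97, 71]
enqueue(99): [66, 85, 97, 71, 99]
dequeue(): [85, 97, 71, 99]
dequeue(): [97, 71, 99]
dequeue(): [71, 99]
enqueue(66): [71, 99, 66]

Answer: 71 99 66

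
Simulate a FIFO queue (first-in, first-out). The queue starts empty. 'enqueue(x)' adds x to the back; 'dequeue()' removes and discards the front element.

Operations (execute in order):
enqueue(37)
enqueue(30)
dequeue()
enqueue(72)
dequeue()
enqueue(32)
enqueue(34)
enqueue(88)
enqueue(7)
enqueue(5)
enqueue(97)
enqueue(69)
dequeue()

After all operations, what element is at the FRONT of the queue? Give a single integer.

Answer: 32

Derivation:
enqueue(37): queue = [37]
enqueue(30): queue = [37, 30]
dequeue(): queue = [30]
enqueue(72): queue = [30, 72]
dequeue(): queue = [72]
enqueue(32): queue = [72, 32]
enqueue(34): queue = [72, 32, 34]
enqueue(88): queue = [72, 32, 34, 88]
enqueue(7): queue = [72, 32, 34, 88, 7]
enqueue(5): queue = [72, 32, 34, 88, 7, 5]
enqueue(97): queue = [72, 32, 34, 88, 7, 5, 97]
enqueue(69): queue = [72, 32, 34, 88, 7, 5, 97, 69]
dequeue(): queue = [32, 34, 88, 7, 5, 97, 69]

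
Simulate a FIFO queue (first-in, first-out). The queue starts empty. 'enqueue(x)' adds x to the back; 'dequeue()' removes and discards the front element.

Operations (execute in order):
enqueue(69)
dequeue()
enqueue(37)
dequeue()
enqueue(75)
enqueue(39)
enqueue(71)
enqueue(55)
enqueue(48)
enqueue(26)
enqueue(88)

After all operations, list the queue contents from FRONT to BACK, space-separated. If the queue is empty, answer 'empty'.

enqueue(69): [69]
dequeue(): []
enqueue(37): [37]
dequeue(): []
enqueue(75): [75]
enqueue(39): [75, 39]
enqueue(71): [75, 39, 71]
enqueue(55): [75, 39, 71, 55]
enqueue(48): [75, 39, 71, 55, 48]
enqueue(26): [75, 39, 71, 55, 48, 26]
enqueue(88): [75, 39, 71, 55, 48, 26, 88]

Answer: 75 39 71 55 48 26 88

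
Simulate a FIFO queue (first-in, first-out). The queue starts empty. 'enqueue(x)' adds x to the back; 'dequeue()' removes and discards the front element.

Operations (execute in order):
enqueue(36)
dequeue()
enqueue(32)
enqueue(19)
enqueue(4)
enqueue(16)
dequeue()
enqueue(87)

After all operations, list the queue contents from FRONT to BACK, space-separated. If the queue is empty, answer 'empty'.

Answer: 19 4 16 87

Derivation:
enqueue(36): [36]
dequeue(): []
enqueue(32): [32]
enqueue(19): [32, 19]
enqueue(4): [32, 19, 4]
enqueue(16): [32, 19, 4, 16]
dequeue(): [19, 4, 16]
enqueue(87): [19, 4, 16, 87]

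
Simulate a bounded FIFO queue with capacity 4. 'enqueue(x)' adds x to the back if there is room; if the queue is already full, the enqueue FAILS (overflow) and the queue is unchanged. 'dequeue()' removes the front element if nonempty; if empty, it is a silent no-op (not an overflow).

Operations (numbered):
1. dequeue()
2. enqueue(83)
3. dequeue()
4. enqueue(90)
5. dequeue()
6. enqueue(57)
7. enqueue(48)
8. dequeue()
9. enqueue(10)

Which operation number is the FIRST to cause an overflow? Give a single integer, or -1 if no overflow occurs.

Answer: -1

Derivation:
1. dequeue(): empty, no-op, size=0
2. enqueue(83): size=1
3. dequeue(): size=0
4. enqueue(90): size=1
5. dequeue(): size=0
6. enqueue(57): size=1
7. enqueue(48): size=2
8. dequeue(): size=1
9. enqueue(10): size=2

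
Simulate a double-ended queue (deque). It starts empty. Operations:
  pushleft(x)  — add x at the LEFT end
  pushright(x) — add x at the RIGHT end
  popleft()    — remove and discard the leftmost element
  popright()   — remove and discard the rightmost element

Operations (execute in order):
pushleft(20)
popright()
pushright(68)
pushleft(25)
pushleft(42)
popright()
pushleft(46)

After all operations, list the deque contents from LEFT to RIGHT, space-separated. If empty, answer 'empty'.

pushleft(20): [20]
popright(): []
pushright(68): [68]
pushleft(25): [25, 68]
pushleft(42): [42, 25, 68]
popright(): [42, 25]
pushleft(46): [46, 42, 25]

Answer: 46 42 25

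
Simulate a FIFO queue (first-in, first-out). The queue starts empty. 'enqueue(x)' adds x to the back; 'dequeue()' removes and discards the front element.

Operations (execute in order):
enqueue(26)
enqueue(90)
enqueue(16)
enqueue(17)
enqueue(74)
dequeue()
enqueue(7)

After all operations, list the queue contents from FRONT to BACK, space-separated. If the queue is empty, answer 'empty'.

enqueue(26): [26]
enqueue(90): [26, 90]
enqueue(16): [26, 90, 16]
enqueue(17): [26, 90, 16, 17]
enqueue(74): [26, 90, 16, 17, 74]
dequeue(): [90, 16, 17, 74]
enqueue(7): [90, 16, 17, 74, 7]

Answer: 90 16 17 74 7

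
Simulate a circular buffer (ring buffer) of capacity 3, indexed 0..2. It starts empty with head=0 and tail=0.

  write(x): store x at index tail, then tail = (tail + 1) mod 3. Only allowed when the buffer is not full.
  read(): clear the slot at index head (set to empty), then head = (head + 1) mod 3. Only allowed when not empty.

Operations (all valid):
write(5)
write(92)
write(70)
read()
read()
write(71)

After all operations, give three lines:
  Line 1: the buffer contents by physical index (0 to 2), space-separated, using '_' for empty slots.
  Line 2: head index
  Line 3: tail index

Answer: 71 _ 70
2
1

Derivation:
write(5): buf=[5 _ _], head=0, tail=1, size=1
write(92): buf=[5 92 _], head=0, tail=2, size=2
write(70): buf=[5 92 70], head=0, tail=0, size=3
read(): buf=[_ 92 70], head=1, tail=0, size=2
read(): buf=[_ _ 70], head=2, tail=0, size=1
write(71): buf=[71 _ 70], head=2, tail=1, size=2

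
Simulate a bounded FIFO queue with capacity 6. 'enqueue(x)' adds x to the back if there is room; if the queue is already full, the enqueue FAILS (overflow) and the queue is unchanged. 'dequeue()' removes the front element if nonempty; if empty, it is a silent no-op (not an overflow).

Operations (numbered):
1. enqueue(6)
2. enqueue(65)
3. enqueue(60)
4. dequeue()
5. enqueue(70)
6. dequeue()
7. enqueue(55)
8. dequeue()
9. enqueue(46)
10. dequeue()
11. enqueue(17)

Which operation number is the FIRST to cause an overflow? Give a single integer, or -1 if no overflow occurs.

1. enqueue(6): size=1
2. enqueue(65): size=2
3. enqueue(60): size=3
4. dequeue(): size=2
5. enqueue(70): size=3
6. dequeue(): size=2
7. enqueue(55): size=3
8. dequeue(): size=2
9. enqueue(46): size=3
10. dequeue(): size=2
11. enqueue(17): size=3

Answer: -1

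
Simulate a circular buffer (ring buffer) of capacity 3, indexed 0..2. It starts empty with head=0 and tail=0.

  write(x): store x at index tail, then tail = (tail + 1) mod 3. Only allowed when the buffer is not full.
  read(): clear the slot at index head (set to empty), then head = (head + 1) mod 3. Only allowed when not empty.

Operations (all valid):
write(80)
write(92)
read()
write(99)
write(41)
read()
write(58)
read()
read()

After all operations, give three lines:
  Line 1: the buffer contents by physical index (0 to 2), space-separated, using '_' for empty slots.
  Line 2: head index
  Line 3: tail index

Answer: _ 58 _
1
2

Derivation:
write(80): buf=[80 _ _], head=0, tail=1, size=1
write(92): buf=[80 92 _], head=0, tail=2, size=2
read(): buf=[_ 92 _], head=1, tail=2, size=1
write(99): buf=[_ 92 99], head=1, tail=0, size=2
write(41): buf=[41 92 99], head=1, tail=1, size=3
read(): buf=[41 _ 99], head=2, tail=1, size=2
write(58): buf=[41 58 99], head=2, tail=2, size=3
read(): buf=[41 58 _], head=0, tail=2, size=2
read(): buf=[_ 58 _], head=1, tail=2, size=1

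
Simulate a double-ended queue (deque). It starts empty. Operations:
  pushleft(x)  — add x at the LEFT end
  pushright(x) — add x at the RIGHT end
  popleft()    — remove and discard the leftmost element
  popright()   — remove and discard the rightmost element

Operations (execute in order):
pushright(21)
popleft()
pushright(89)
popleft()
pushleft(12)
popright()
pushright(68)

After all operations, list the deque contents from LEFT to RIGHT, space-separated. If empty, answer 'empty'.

pushright(21): [21]
popleft(): []
pushright(89): [89]
popleft(): []
pushleft(12): [12]
popright(): []
pushright(68): [68]

Answer: 68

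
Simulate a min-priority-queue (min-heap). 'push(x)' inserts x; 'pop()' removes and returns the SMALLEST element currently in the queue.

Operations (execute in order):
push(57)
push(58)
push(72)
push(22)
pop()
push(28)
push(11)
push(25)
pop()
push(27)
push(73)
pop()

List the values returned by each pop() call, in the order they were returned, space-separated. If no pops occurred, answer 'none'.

Answer: 22 11 25

Derivation:
push(57): heap contents = [57]
push(58): heap contents = [57, 58]
push(72): heap contents = [57, 58, 72]
push(22): heap contents = [22, 57, 58, 72]
pop() → 22: heap contents = [57, 58, 72]
push(28): heap contents = [28, 57, 58, 72]
push(11): heap contents = [11, 28, 57, 58, 72]
push(25): heap contents = [11, 25, 28, 57, 58, 72]
pop() → 11: heap contents = [25, 28, 57, 58, 72]
push(27): heap contents = [25, 27, 28, 57, 58, 72]
push(73): heap contents = [25, 27, 28, 57, 58, 72, 73]
pop() → 25: heap contents = [27, 28, 57, 58, 72, 73]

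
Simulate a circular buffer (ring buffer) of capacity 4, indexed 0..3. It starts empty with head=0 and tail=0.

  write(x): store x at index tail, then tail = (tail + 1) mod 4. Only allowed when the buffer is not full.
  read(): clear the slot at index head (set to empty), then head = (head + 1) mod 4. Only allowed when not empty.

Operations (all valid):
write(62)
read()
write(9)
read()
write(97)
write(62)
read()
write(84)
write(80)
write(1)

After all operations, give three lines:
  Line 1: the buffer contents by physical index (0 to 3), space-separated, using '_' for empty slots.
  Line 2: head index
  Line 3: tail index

Answer: 84 80 1 62
3
3

Derivation:
write(62): buf=[62 _ _ _], head=0, tail=1, size=1
read(): buf=[_ _ _ _], head=1, tail=1, size=0
write(9): buf=[_ 9 _ _], head=1, tail=2, size=1
read(): buf=[_ _ _ _], head=2, tail=2, size=0
write(97): buf=[_ _ 97 _], head=2, tail=3, size=1
write(62): buf=[_ _ 97 62], head=2, tail=0, size=2
read(): buf=[_ _ _ 62], head=3, tail=0, size=1
write(84): buf=[84 _ _ 62], head=3, tail=1, size=2
write(80): buf=[84 80 _ 62], head=3, tail=2, size=3
write(1): buf=[84 80 1 62], head=3, tail=3, size=4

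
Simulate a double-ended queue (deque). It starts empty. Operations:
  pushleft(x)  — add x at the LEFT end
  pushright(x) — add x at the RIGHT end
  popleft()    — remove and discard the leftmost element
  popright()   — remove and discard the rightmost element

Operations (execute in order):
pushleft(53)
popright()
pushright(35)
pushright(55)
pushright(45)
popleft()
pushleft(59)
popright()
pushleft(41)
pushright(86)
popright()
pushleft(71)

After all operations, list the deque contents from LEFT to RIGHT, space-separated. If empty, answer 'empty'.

pushleft(53): [53]
popright(): []
pushright(35): [35]
pushright(55): [35, 55]
pushright(45): [35, 55, 45]
popleft(): [55, 45]
pushleft(59): [59, 55, 45]
popright(): [59, 55]
pushleft(41): [41, 59, 55]
pushright(86): [41, 59, 55, 86]
popright(): [41, 59, 55]
pushleft(71): [71, 41, 59, 55]

Answer: 71 41 59 55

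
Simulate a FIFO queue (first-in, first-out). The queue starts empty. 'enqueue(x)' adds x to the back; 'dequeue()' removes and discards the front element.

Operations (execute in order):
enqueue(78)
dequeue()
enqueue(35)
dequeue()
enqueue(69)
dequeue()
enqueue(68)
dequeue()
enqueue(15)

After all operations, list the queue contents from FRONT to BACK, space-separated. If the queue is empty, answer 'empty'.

Answer: 15

Derivation:
enqueue(78): [78]
dequeue(): []
enqueue(35): [35]
dequeue(): []
enqueue(69): [69]
dequeue(): []
enqueue(68): [68]
dequeue(): []
enqueue(15): [15]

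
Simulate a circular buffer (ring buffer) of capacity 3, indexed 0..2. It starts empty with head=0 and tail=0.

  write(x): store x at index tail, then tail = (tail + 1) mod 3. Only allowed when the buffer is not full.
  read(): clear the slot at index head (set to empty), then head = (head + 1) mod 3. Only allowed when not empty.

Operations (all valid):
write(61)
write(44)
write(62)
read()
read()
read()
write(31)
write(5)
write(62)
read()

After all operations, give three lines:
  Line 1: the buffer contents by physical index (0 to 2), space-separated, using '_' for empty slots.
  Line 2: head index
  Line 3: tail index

Answer: _ 5 62
1
0

Derivation:
write(61): buf=[61 _ _], head=0, tail=1, size=1
write(44): buf=[61 44 _], head=0, tail=2, size=2
write(62): buf=[61 44 62], head=0, tail=0, size=3
read(): buf=[_ 44 62], head=1, tail=0, size=2
read(): buf=[_ _ 62], head=2, tail=0, size=1
read(): buf=[_ _ _], head=0, tail=0, size=0
write(31): buf=[31 _ _], head=0, tail=1, size=1
write(5): buf=[31 5 _], head=0, tail=2, size=2
write(62): buf=[31 5 62], head=0, tail=0, size=3
read(): buf=[_ 5 62], head=1, tail=0, size=2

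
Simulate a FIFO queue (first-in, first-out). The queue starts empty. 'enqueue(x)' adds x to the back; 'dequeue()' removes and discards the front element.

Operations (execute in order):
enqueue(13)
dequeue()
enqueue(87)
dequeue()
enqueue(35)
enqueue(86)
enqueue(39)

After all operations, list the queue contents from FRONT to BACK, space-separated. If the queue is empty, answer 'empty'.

enqueue(13): [13]
dequeue(): []
enqueue(87): [87]
dequeue(): []
enqueue(35): [35]
enqueue(86): [35, 86]
enqueue(39): [35, 86, 39]

Answer: 35 86 39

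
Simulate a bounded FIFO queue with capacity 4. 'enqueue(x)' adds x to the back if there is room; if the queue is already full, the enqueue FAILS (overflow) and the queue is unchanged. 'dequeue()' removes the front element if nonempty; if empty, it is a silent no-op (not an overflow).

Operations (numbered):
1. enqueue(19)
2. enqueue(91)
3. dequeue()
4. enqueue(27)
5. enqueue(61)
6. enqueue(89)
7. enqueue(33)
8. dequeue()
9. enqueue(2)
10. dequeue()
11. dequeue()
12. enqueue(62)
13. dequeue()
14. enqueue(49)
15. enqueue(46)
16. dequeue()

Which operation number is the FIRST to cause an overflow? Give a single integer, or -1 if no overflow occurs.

1. enqueue(19): size=1
2. enqueue(91): size=2
3. dequeue(): size=1
4. enqueue(27): size=2
5. enqueue(61): size=3
6. enqueue(89): size=4
7. enqueue(33): size=4=cap → OVERFLOW (fail)
8. dequeue(): size=3
9. enqueue(2): size=4
10. dequeue(): size=3
11. dequeue(): size=2
12. enqueue(62): size=3
13. dequeue(): size=2
14. enqueue(49): size=3
15. enqueue(46): size=4
16. dequeue(): size=3

Answer: 7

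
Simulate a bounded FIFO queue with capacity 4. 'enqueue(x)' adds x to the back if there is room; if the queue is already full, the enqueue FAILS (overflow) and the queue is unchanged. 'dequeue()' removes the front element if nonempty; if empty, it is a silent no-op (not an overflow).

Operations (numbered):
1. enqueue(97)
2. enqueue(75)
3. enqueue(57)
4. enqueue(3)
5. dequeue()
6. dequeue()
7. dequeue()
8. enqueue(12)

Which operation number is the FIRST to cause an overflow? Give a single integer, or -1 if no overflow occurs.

Answer: -1

Derivation:
1. enqueue(97): size=1
2. enqueue(75): size=2
3. enqueue(57): size=3
4. enqueue(3): size=4
5. dequeue(): size=3
6. dequeue(): size=2
7. dequeue(): size=1
8. enqueue(12): size=2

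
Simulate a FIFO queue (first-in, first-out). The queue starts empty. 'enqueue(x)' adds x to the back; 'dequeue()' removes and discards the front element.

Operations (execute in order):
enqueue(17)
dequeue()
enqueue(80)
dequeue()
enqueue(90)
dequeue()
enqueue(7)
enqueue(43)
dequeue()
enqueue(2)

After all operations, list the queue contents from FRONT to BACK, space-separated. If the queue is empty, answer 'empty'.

Answer: 43 2

Derivation:
enqueue(17): [17]
dequeue(): []
enqueue(80): [80]
dequeue(): []
enqueue(90): [90]
dequeue(): []
enqueue(7): [7]
enqueue(43): [7, 43]
dequeue(): [43]
enqueue(2): [43, 2]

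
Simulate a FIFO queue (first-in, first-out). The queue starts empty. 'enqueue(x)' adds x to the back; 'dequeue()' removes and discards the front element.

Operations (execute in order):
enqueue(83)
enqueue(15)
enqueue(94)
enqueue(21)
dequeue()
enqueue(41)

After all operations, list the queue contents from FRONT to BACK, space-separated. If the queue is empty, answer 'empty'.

enqueue(83): [83]
enqueue(15): [83, 15]
enqueue(94): [83, 15, 94]
enqueue(21): [83, 15, 94, 21]
dequeue(): [15, 94, 21]
enqueue(41): [15, 94, 21, 41]

Answer: 15 94 21 41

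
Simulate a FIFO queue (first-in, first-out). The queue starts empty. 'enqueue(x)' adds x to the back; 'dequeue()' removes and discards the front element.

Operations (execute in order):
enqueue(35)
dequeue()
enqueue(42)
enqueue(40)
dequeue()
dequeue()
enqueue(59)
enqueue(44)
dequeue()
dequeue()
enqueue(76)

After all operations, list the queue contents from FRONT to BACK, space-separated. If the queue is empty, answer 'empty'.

enqueue(35): [35]
dequeue(): []
enqueue(42): [42]
enqueue(40): [42, 40]
dequeue(): [40]
dequeue(): []
enqueue(59): [59]
enqueue(44): [59, 44]
dequeue(): [44]
dequeue(): []
enqueue(76): [76]

Answer: 76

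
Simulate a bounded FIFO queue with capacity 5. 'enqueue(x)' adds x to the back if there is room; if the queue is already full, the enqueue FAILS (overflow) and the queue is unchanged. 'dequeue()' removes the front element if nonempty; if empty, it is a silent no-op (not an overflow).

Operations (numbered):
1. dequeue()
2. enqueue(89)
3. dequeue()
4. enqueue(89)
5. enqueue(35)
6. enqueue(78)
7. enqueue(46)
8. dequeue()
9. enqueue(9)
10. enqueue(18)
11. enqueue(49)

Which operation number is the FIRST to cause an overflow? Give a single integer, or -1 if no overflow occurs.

Answer: 11

Derivation:
1. dequeue(): empty, no-op, size=0
2. enqueue(89): size=1
3. dequeue(): size=0
4. enqueue(89): size=1
5. enqueue(35): size=2
6. enqueue(78): size=3
7. enqueue(46): size=4
8. dequeue(): size=3
9. enqueue(9): size=4
10. enqueue(18): size=5
11. enqueue(49): size=5=cap → OVERFLOW (fail)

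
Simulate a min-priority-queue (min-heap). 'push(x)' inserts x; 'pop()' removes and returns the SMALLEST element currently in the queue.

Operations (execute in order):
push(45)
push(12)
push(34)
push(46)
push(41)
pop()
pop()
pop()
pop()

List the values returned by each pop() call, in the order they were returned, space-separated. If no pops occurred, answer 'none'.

push(45): heap contents = [45]
push(12): heap contents = [12, 45]
push(34): heap contents = [12, 34, 45]
push(46): heap contents = [12, 34, 45, 46]
push(41): heap contents = [12, 34, 41, 45, 46]
pop() → 12: heap contents = [34, 41, 45, 46]
pop() → 34: heap contents = [41, 45, 46]
pop() → 41: heap contents = [45, 46]
pop() → 45: heap contents = [46]

Answer: 12 34 41 45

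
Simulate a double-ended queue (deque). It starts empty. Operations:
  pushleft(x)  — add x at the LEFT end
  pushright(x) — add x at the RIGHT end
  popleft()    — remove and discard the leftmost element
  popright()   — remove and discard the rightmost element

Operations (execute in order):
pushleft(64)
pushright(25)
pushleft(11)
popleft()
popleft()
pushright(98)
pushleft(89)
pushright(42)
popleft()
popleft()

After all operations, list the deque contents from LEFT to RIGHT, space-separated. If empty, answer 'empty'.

Answer: 98 42

Derivation:
pushleft(64): [64]
pushright(25): [64, 25]
pushleft(11): [11, 64, 25]
popleft(): [64, 25]
popleft(): [25]
pushright(98): [25, 98]
pushleft(89): [89, 25, 98]
pushright(42): [89, 25, 98, 42]
popleft(): [25, 98, 42]
popleft(): [98, 42]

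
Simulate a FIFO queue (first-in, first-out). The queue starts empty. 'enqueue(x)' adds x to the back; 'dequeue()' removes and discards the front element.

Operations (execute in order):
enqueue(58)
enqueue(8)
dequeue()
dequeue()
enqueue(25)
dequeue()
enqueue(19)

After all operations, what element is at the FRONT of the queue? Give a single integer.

enqueue(58): queue = [58]
enqueue(8): queue = [58, 8]
dequeue(): queue = [8]
dequeue(): queue = []
enqueue(25): queue = [25]
dequeue(): queue = []
enqueue(19): queue = [19]

Answer: 19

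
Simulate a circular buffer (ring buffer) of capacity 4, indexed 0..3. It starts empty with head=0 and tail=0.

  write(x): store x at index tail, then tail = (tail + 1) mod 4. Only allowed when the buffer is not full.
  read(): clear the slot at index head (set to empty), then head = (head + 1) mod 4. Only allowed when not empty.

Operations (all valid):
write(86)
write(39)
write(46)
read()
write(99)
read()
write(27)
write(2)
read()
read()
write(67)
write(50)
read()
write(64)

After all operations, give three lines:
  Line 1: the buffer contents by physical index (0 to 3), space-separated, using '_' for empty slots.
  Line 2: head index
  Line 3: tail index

Answer: 64 2 67 50
1
1

Derivation:
write(86): buf=[86 _ _ _], head=0, tail=1, size=1
write(39): buf=[86 39 _ _], head=0, tail=2, size=2
write(46): buf=[86 39 46 _], head=0, tail=3, size=3
read(): buf=[_ 39 46 _], head=1, tail=3, size=2
write(99): buf=[_ 39 46 99], head=1, tail=0, size=3
read(): buf=[_ _ 46 99], head=2, tail=0, size=2
write(27): buf=[27 _ 46 99], head=2, tail=1, size=3
write(2): buf=[27 2 46 99], head=2, tail=2, size=4
read(): buf=[27 2 _ 99], head=3, tail=2, size=3
read(): buf=[27 2 _ _], head=0, tail=2, size=2
write(67): buf=[27 2 67 _], head=0, tail=3, size=3
write(50): buf=[27 2 67 50], head=0, tail=0, size=4
read(): buf=[_ 2 67 50], head=1, tail=0, size=3
write(64): buf=[64 2 67 50], head=1, tail=1, size=4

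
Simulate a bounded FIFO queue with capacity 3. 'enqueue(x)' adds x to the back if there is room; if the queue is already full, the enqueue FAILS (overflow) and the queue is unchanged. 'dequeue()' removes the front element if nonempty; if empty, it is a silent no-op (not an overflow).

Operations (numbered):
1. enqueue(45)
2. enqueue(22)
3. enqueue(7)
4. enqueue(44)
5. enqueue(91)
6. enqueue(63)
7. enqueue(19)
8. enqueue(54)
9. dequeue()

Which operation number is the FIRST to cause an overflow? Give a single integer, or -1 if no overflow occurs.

Answer: 4

Derivation:
1. enqueue(45): size=1
2. enqueue(22): size=2
3. enqueue(7): size=3
4. enqueue(44): size=3=cap → OVERFLOW (fail)
5. enqueue(91): size=3=cap → OVERFLOW (fail)
6. enqueue(63): size=3=cap → OVERFLOW (fail)
7. enqueue(19): size=3=cap → OVERFLOW (fail)
8. enqueue(54): size=3=cap → OVERFLOW (fail)
9. dequeue(): size=2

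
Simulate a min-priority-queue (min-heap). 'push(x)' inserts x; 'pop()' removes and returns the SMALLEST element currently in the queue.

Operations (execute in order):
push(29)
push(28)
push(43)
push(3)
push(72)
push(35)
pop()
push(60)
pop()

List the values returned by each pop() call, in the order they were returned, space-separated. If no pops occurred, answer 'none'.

push(29): heap contents = [29]
push(28): heap contents = [28, 29]
push(43): heap contents = [28, 29, 43]
push(3): heap contents = [3, 28, 29, 43]
push(72): heap contents = [3, 28, 29, 43, 72]
push(35): heap contents = [3, 28, 29, 35, 43, 72]
pop() → 3: heap contents = [28, 29, 35, 43, 72]
push(60): heap contents = [28, 29, 35, 43, 60, 72]
pop() → 28: heap contents = [29, 35, 43, 60, 72]

Answer: 3 28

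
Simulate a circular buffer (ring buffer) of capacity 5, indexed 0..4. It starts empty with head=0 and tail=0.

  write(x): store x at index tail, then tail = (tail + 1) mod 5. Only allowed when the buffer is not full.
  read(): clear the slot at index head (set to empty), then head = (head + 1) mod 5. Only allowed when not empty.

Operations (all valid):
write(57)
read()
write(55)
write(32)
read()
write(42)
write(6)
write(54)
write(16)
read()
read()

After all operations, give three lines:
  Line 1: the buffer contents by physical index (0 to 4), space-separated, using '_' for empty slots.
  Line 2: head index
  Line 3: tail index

Answer: 54 16 _ _ 6
4
2

Derivation:
write(57): buf=[57 _ _ _ _], head=0, tail=1, size=1
read(): buf=[_ _ _ _ _], head=1, tail=1, size=0
write(55): buf=[_ 55 _ _ _], head=1, tail=2, size=1
write(32): buf=[_ 55 32 _ _], head=1, tail=3, size=2
read(): buf=[_ _ 32 _ _], head=2, tail=3, size=1
write(42): buf=[_ _ 32 42 _], head=2, tail=4, size=2
write(6): buf=[_ _ 32 42 6], head=2, tail=0, size=3
write(54): buf=[54 _ 32 42 6], head=2, tail=1, size=4
write(16): buf=[54 16 32 42 6], head=2, tail=2, size=5
read(): buf=[54 16 _ 42 6], head=3, tail=2, size=4
read(): buf=[54 16 _ _ 6], head=4, tail=2, size=3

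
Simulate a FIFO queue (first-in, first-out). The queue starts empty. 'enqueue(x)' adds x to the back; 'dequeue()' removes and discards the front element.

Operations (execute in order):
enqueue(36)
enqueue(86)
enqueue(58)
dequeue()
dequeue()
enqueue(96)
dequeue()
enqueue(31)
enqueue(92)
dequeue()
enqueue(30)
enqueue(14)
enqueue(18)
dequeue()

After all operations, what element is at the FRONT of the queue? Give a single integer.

enqueue(36): queue = [36]
enqueue(86): queue = [36, 86]
enqueue(58): queue = [36, 86, 58]
dequeue(): queue = [86, 58]
dequeue(): queue = [58]
enqueue(96): queue = [58, 96]
dequeue(): queue = [96]
enqueue(31): queue = [96, 31]
enqueue(92): queue = [96, 31, 92]
dequeue(): queue = [31, 92]
enqueue(30): queue = [31, 92, 30]
enqueue(14): queue = [31, 92, 30, 14]
enqueue(18): queue = [31, 92, 30, 14, 18]
dequeue(): queue = [92, 30, 14, 18]

Answer: 92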